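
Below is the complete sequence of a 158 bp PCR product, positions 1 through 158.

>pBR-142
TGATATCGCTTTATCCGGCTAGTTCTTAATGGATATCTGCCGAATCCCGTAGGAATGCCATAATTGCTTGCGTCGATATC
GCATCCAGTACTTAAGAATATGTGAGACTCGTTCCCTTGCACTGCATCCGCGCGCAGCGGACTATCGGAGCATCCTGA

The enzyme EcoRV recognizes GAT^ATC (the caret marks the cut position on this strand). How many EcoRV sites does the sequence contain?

3

GATATC occurs starting at positions 2, 32, 75.
EcoRV cuts at 3 sites.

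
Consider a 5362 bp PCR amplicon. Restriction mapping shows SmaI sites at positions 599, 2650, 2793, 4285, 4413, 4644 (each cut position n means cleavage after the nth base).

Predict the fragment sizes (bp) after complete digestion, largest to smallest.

Linear molecule, 6 cuts → 7 fragments:
  599 − 0 = 599 bp
  2650 − 599 = 2051 bp
  2793 − 2650 = 143 bp
  4285 − 2793 = 1492 bp
  4413 − 4285 = 128 bp
  4644 − 4413 = 231 bp
  5362 − 4644 = 718 bp
Sorted largest to smallest: 2051, 1492, 718, 599, 231, 143, 128 bp.

2051, 1492, 718, 599, 231, 143, 128 bp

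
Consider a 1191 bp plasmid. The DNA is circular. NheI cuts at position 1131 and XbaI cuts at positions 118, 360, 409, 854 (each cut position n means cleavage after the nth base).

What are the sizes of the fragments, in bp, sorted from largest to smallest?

Combined cut positions (sorted): 118, 360, 409, 854, 1131.
Circular molecule, 5 cuts → 5 fragments:
  360 − 118 = 242 bp
  409 − 360 = 49 bp
  854 − 409 = 445 bp
  1131 − 854 = 277 bp
  wrap: 1191 − 1131 + 118 = 178 bp
Sorted largest to smallest: 445, 277, 242, 178, 49 bp.

445, 277, 242, 178, 49 bp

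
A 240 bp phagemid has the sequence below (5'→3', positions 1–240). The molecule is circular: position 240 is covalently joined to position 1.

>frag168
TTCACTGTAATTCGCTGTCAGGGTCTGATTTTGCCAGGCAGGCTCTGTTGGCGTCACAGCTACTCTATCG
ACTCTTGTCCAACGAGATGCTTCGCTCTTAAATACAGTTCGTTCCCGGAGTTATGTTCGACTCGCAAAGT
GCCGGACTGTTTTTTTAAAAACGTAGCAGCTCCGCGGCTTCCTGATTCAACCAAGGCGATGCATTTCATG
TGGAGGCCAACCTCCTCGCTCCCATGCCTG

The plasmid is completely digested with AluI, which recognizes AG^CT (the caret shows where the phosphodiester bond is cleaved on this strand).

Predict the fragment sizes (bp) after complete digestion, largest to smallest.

130, 110 bp

AluI sites (AGCT) start at positions 58, 168.
AluI cuts after base 2 of each site, so after positions 59, 169.
Circular molecule, 2 cuts → 2 fragments:
  60–169 → 110 bp
  170–240 then 1–59 → 71 + 59 = 130 bp
Sorted largest to smallest: 130, 110 bp.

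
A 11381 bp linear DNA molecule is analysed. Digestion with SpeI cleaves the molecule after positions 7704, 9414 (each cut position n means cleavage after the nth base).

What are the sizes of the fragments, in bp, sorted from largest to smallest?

Linear molecule, 2 cuts → 3 fragments:
  7704 − 0 = 7704 bp
  9414 − 7704 = 1710 bp
  11381 − 9414 = 1967 bp
Sorted largest to smallest: 7704, 1967, 1710 bp.

7704, 1967, 1710 bp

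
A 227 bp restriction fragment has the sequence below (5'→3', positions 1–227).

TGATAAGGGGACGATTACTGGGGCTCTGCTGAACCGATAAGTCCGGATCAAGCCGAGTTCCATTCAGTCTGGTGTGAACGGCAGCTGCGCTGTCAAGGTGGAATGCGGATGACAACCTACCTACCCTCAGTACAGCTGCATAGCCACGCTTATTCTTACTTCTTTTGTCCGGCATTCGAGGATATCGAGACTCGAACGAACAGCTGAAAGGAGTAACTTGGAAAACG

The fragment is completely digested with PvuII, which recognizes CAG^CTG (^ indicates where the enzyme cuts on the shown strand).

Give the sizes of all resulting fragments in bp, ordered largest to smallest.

PvuII sites (CAGCTG) start at positions 82, 133, 201.
PvuII cuts after base 3 of each site, so after positions 84, 135, 203.
Linear molecule, 3 cuts → 4 fragments:
  1–84 → 84 bp
  85–135 → 51 bp
  136–203 → 68 bp
  204–227 → 24 bp
Sorted largest to smallest: 84, 68, 51, 24 bp.

84, 68, 51, 24 bp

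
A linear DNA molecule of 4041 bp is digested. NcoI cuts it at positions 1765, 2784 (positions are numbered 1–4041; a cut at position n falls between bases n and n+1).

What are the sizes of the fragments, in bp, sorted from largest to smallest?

Linear molecule, 2 cuts → 3 fragments:
  1765 − 0 = 1765 bp
  2784 − 1765 = 1019 bp
  4041 − 2784 = 1257 bp
Sorted largest to smallest: 1765, 1257, 1019 bp.

1765, 1257, 1019 bp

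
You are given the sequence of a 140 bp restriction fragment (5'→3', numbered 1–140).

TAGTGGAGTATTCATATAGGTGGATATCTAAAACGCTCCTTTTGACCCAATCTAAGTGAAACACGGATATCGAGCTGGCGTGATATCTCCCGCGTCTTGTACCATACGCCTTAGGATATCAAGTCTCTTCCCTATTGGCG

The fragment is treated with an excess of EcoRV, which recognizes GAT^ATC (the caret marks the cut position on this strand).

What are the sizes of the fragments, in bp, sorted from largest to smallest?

EcoRV sites (GATATC) start at positions 23, 66, 82, 115.
EcoRV cuts after base 3 of each site, so after positions 25, 68, 84, 117.
Linear molecule, 4 cuts → 5 fragments:
  1–25 → 25 bp
  26–68 → 43 bp
  69–84 → 16 bp
  85–117 → 33 bp
  118–140 → 23 bp
Sorted largest to smallest: 43, 33, 25, 23, 16 bp.

43, 33, 25, 23, 16 bp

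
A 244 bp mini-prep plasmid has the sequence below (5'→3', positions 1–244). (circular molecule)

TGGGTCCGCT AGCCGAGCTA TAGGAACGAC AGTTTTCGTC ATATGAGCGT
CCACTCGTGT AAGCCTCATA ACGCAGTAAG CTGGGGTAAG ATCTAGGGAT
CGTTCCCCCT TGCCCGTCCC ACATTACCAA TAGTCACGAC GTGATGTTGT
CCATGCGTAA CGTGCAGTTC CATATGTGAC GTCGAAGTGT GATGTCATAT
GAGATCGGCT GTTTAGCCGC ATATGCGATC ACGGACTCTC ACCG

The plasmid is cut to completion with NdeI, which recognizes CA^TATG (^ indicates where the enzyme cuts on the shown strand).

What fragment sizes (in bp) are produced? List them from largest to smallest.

131, 64, 25, 24 bp

NdeI sites (CATATG) start at positions 40, 171, 196, 220.
NdeI cuts after base 2 of each site, so after positions 41, 172, 197, 221.
Circular molecule, 4 cuts → 4 fragments:
  42–172 → 131 bp
  173–197 → 25 bp
  198–221 → 24 bp
  222–244 then 1–41 → 23 + 41 = 64 bp
Sorted largest to smallest: 131, 64, 25, 24 bp.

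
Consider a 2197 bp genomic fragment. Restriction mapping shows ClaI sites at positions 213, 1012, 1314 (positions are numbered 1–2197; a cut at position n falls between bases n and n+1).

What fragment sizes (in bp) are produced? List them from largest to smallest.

883, 799, 302, 213 bp

Linear molecule, 3 cuts → 4 fragments:
  213 − 0 = 213 bp
  1012 − 213 = 799 bp
  1314 − 1012 = 302 bp
  2197 − 1314 = 883 bp
Sorted largest to smallest: 883, 799, 302, 213 bp.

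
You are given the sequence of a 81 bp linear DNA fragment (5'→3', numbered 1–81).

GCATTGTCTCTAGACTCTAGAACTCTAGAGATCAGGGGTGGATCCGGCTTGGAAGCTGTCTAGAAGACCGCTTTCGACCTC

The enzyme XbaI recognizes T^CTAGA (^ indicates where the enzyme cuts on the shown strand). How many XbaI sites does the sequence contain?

4

TCTAGA occurs starting at positions 9, 16, 24, 59.
XbaI cuts at 4 sites.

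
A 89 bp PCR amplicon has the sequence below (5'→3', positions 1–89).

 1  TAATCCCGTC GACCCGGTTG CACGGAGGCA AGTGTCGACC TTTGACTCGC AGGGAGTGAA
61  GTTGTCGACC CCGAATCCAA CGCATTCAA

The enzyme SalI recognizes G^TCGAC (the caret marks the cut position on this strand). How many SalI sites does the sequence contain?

GTCGAC occurs starting at positions 8, 34, 64.
SalI cuts at 3 sites.

3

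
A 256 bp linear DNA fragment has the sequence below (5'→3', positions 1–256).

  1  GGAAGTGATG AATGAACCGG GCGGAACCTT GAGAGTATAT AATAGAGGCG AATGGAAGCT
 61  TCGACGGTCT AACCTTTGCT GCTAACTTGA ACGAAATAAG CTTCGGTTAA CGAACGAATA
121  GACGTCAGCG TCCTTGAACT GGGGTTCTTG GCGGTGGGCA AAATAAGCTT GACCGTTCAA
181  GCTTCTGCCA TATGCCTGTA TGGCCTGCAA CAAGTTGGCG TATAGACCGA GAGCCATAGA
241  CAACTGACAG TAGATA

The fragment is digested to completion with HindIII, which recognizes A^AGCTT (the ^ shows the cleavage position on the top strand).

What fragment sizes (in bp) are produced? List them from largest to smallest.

77, 67, 56, 42, 14 bp

HindIII sites (AAGCTT) start at positions 56, 98, 165, 179.
HindIII cuts after the first base of each site, so after positions 56, 98, 165, 179.
Linear molecule, 4 cuts → 5 fragments:
  1–56 → 56 bp
  57–98 → 42 bp
  99–165 → 67 bp
  166–179 → 14 bp
  180–256 → 77 bp
Sorted largest to smallest: 77, 67, 56, 42, 14 bp.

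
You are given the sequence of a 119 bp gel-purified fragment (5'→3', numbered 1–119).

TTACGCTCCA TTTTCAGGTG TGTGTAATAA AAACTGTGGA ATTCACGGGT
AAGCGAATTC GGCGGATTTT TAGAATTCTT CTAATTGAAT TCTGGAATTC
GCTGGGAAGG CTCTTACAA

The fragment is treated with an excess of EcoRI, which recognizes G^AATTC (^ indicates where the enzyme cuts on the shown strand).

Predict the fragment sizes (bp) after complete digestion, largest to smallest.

EcoRI sites (GAATTC) start at positions 39, 55, 73, 87, 95.
EcoRI cuts after the first base of each site, so after positions 39, 55, 73, 87, 95.
Linear molecule, 5 cuts → 6 fragments:
  1–39 → 39 bp
  40–55 → 16 bp
  56–73 → 18 bp
  74–87 → 14 bp
  88–95 → 8 bp
  96–119 → 24 bp
Sorted largest to smallest: 39, 24, 18, 16, 14, 8 bp.

39, 24, 18, 16, 14, 8 bp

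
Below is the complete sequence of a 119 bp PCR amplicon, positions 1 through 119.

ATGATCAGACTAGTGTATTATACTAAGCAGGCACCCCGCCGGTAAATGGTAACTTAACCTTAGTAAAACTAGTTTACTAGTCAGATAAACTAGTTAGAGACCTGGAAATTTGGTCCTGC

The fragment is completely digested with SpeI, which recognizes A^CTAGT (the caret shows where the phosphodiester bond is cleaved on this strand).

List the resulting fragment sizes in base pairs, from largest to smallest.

59, 30, 13, 9, 8 bp

SpeI sites (ACTAGT) start at positions 9, 68, 76, 89.
SpeI cuts after the first base of each site, so after positions 9, 68, 76, 89.
Linear molecule, 4 cuts → 5 fragments:
  1–9 → 9 bp
  10–68 → 59 bp
  69–76 → 8 bp
  77–89 → 13 bp
  90–119 → 30 bp
Sorted largest to smallest: 59, 30, 13, 9, 8 bp.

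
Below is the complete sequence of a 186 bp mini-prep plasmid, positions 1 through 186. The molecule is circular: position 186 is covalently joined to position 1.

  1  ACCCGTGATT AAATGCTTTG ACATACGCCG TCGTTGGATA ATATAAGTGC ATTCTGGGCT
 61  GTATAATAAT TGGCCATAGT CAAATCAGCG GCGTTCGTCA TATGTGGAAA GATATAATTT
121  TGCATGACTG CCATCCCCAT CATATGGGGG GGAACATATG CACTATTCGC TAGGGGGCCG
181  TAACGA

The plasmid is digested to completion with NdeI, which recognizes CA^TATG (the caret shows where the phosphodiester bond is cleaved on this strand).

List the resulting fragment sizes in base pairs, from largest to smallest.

NdeI sites (CATATG) start at positions 99, 141, 155.
NdeI cuts after base 2 of each site, so after positions 100, 142, 156.
Circular molecule, 3 cuts → 3 fragments:
  101–142 → 42 bp
  143–156 → 14 bp
  157–186 then 1–100 → 30 + 100 = 130 bp
Sorted largest to smallest: 130, 42, 14 bp.

130, 42, 14 bp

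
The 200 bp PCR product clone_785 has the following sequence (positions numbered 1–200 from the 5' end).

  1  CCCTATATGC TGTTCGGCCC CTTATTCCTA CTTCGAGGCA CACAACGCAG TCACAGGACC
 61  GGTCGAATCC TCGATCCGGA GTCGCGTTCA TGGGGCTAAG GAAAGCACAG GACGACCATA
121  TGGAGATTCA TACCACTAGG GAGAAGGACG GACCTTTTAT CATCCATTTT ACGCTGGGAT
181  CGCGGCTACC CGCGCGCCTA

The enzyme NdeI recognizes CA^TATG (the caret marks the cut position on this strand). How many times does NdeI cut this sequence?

CATATG occurs starting at position 117.
NdeI cuts at 1 site.

1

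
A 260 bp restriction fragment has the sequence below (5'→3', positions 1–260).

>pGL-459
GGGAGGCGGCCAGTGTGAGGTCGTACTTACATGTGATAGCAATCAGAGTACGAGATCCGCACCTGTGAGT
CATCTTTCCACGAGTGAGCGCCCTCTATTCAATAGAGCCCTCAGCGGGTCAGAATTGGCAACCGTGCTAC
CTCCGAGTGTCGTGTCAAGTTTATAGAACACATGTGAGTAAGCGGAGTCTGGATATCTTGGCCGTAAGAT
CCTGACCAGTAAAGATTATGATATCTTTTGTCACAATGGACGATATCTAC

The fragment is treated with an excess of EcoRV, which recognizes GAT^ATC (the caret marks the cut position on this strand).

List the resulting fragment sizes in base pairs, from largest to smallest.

EcoRV sites (GATATC) start at positions 192, 230, 252.
EcoRV cuts after base 3 of each site, so after positions 194, 232, 254.
Linear molecule, 3 cuts → 4 fragments:
  1–194 → 194 bp
  195–232 → 38 bp
  233–254 → 22 bp
  255–260 → 6 bp
Sorted largest to smallest: 194, 38, 22, 6 bp.

194, 38, 22, 6 bp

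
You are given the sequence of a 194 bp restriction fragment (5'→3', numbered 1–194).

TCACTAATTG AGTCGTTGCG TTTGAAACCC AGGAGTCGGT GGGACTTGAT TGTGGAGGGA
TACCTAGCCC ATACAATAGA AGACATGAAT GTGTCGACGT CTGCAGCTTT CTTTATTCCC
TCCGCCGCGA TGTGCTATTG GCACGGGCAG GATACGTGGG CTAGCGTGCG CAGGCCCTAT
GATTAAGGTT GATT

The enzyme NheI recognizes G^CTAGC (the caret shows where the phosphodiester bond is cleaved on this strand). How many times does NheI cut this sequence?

GCTAGC occurs starting at position 160.
NheI cuts at 1 site.

1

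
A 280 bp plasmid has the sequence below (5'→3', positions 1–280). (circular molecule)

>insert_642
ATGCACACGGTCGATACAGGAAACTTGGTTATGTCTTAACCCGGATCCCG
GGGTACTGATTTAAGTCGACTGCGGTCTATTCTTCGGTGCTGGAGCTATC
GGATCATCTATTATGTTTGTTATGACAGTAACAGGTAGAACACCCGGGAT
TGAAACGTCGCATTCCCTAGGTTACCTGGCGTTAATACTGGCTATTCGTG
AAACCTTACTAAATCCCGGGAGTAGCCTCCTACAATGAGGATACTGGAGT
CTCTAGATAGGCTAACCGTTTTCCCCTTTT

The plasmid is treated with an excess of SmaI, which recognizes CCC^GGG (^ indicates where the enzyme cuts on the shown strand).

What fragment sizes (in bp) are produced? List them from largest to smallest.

SmaI sites (CCCGGG) start at positions 47, 143, 215.
SmaI cuts after base 3 of each site, so after positions 49, 145, 217.
Circular molecule, 3 cuts → 3 fragments:
  50–145 → 96 bp
  146–217 → 72 bp
  218–280 then 1–49 → 63 + 49 = 112 bp
Sorted largest to smallest: 112, 96, 72 bp.

112, 96, 72 bp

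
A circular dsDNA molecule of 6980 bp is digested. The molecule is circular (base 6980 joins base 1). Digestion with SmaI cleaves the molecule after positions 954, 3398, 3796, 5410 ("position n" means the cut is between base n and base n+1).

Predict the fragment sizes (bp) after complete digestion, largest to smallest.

2524, 2444, 1614, 398 bp

Circular molecule, 4 cuts → 4 fragments:
  3398 − 954 = 2444 bp
  3796 − 3398 = 398 bp
  5410 − 3796 = 1614 bp
  wrap: 6980 − 5410 + 954 = 2524 bp
Sorted largest to smallest: 2524, 2444, 1614, 398 bp.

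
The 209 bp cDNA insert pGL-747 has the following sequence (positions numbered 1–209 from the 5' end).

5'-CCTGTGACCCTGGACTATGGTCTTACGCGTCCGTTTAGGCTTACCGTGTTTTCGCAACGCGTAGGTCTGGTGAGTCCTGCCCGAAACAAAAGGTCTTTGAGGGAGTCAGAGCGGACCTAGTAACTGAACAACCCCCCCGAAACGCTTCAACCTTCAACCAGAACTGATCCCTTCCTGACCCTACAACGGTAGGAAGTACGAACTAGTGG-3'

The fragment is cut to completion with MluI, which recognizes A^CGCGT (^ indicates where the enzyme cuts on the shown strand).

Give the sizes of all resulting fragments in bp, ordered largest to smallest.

MluI sites (ACGCGT) start at positions 25, 57.
MluI cuts after the first base of each site, so after positions 25, 57.
Linear molecule, 2 cuts → 3 fragments:
  1–25 → 25 bp
  26–57 → 32 bp
  58–209 → 152 bp
Sorted largest to smallest: 152, 32, 25 bp.

152, 32, 25 bp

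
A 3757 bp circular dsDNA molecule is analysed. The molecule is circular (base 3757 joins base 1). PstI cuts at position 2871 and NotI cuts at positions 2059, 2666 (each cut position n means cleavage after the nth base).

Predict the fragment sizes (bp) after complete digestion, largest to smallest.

2945, 607, 205 bp

Combined cut positions (sorted): 2059, 2666, 2871.
Circular molecule, 3 cuts → 3 fragments:
  2666 − 2059 = 607 bp
  2871 − 2666 = 205 bp
  wrap: 3757 − 2871 + 2059 = 2945 bp
Sorted largest to smallest: 2945, 607, 205 bp.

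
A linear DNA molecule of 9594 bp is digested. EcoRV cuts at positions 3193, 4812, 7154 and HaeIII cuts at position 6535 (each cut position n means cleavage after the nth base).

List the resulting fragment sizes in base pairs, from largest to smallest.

3193, 2440, 1723, 1619, 619 bp

Combined cut positions (sorted): 3193, 4812, 6535, 7154.
Linear molecule, 4 cuts → 5 fragments:
  3193 − 0 = 3193 bp
  4812 − 3193 = 1619 bp
  6535 − 4812 = 1723 bp
  7154 − 6535 = 619 bp
  9594 − 7154 = 2440 bp
Sorted largest to smallest: 3193, 2440, 1723, 1619, 619 bp.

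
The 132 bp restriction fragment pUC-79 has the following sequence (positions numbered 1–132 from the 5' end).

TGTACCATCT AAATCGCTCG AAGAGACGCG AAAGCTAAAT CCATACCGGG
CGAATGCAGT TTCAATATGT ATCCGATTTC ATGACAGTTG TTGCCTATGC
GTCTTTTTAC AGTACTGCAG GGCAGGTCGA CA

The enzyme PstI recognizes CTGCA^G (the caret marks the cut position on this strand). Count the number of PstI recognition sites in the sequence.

1

CTGCAG occurs starting at position 115.
PstI cuts at 1 site.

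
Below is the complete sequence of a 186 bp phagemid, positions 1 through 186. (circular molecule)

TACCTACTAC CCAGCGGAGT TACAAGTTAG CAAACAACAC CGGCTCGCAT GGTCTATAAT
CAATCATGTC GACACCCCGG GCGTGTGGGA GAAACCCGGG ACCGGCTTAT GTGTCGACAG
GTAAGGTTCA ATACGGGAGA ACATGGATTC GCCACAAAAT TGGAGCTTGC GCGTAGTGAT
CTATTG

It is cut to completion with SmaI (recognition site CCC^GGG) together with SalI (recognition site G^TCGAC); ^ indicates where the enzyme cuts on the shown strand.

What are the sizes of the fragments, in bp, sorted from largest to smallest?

SmaI sites (CCCGGG) start at positions 76, 95.
SmaI cuts after base 3 of each site, so after positions 78, 97.
SalI sites (GTCGAC) start at positions 68, 113.
SalI cuts after the first base of each site, so after positions 68, 113.
Combined cut positions: 68, 78, 97, 113.
Circular molecule, 4 cuts → 4 fragments:
  69–78 → 10 bp
  79–97 → 19 bp
  98–113 → 16 bp
  114–186 then 1–68 → 73 + 68 = 141 bp
Sorted largest to smallest: 141, 19, 16, 10 bp.

141, 19, 16, 10 bp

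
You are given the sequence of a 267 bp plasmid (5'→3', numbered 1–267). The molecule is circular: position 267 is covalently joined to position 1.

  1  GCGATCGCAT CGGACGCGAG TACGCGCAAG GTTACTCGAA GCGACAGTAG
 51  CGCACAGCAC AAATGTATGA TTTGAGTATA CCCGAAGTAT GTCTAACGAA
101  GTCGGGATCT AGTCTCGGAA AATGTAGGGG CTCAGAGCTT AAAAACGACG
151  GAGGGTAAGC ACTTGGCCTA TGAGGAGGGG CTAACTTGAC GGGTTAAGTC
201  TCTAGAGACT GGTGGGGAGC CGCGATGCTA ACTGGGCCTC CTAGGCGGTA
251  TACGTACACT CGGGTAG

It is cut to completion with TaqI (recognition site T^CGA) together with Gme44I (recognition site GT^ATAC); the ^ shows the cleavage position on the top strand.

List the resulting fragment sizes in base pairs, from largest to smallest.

172, 54, 41 bp

The TaqI site (TCGA) starts at position 36.
TaqI cuts after the first base of each site, so after position 36.
Gme44I sites (GTATAC) start at positions 76, 248.
Gme44I cuts after base 2 of each site, so after positions 77, 249.
Combined cut positions: 36, 77, 249.
Circular molecule, 3 cuts → 3 fragments:
  37–77 → 41 bp
  78–249 → 172 bp
  250–267 then 1–36 → 18 + 36 = 54 bp
Sorted largest to smallest: 172, 54, 41 bp.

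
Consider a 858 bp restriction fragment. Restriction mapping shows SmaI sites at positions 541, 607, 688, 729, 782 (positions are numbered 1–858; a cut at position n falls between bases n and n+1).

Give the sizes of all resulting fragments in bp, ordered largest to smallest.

Linear molecule, 5 cuts → 6 fragments:
  541 − 0 = 541 bp
  607 − 541 = 66 bp
  688 − 607 = 81 bp
  729 − 688 = 41 bp
  782 − 729 = 53 bp
  858 − 782 = 76 bp
Sorted largest to smallest: 541, 81, 76, 66, 53, 41 bp.

541, 81, 76, 66, 53, 41 bp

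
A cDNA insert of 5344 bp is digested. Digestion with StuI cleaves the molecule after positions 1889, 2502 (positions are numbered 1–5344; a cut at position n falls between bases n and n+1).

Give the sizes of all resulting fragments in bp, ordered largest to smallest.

2842, 1889, 613 bp

Linear molecule, 2 cuts → 3 fragments:
  1889 − 0 = 1889 bp
  2502 − 1889 = 613 bp
  5344 − 2502 = 2842 bp
Sorted largest to smallest: 2842, 1889, 613 bp.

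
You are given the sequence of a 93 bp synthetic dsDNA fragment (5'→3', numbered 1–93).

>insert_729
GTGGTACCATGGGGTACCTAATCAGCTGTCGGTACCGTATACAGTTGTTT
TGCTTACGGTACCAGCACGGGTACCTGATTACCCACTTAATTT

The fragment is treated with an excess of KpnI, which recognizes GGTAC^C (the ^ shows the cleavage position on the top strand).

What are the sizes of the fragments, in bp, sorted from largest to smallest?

27, 19, 18, 12, 10, 7 bp

KpnI sites (GGTACC) start at positions 3, 13, 31, 58, 70.
KpnI cuts after base 5 of each site (before the last base), so after positions 7, 17, 35, 62, 74.
Linear molecule, 5 cuts → 6 fragments:
  1–7 → 7 bp
  8–17 → 10 bp
  18–35 → 18 bp
  36–62 → 27 bp
  63–74 → 12 bp
  75–93 → 19 bp
Sorted largest to smallest: 27, 19, 18, 12, 10, 7 bp.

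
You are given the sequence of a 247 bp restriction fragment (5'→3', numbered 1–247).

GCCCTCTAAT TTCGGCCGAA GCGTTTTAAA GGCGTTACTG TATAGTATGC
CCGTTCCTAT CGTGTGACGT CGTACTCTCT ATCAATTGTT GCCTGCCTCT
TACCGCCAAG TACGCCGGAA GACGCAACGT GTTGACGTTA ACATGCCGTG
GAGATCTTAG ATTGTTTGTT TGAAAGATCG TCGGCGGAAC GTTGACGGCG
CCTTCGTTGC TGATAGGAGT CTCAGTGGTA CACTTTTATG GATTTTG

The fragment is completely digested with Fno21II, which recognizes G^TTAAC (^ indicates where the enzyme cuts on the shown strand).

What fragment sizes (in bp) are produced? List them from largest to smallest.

137, 110 bp

The Fno21II site (GTTAAC) starts at position 137.
Fno21II cuts after the first base of each site, so after position 137.
Linear molecule, 1 cut → 2 fragments:
  1–137 → 137 bp
  138–247 → 110 bp
Sorted largest to smallest: 137, 110 bp.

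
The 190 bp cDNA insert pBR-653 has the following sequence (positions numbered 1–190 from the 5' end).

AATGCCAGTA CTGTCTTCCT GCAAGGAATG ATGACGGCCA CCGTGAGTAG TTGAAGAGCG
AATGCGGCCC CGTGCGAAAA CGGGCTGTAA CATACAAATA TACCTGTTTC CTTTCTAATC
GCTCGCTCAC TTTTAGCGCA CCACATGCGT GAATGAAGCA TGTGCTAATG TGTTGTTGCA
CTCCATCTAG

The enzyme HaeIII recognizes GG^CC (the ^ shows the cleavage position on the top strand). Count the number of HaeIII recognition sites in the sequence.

GGCC occurs starting at positions 36, 66.
HaeIII cuts at 2 sites.

2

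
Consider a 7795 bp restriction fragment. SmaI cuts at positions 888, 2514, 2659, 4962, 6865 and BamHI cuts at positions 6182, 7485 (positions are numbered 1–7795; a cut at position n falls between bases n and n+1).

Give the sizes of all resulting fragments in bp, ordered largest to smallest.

Combined cut positions (sorted): 888, 2514, 2659, 4962, 6182, 6865, 7485.
Linear molecule, 7 cuts → 8 fragments:
  888 − 0 = 888 bp
  2514 − 888 = 1626 bp
  2659 − 2514 = 145 bp
  4962 − 2659 = 2303 bp
  6182 − 4962 = 1220 bp
  6865 − 6182 = 683 bp
  7485 − 6865 = 620 bp
  7795 − 7485 = 310 bp
Sorted largest to smallest: 2303, 1626, 1220, 888, 683, 620, 310, 145 bp.

2303, 1626, 1220, 888, 683, 620, 310, 145 bp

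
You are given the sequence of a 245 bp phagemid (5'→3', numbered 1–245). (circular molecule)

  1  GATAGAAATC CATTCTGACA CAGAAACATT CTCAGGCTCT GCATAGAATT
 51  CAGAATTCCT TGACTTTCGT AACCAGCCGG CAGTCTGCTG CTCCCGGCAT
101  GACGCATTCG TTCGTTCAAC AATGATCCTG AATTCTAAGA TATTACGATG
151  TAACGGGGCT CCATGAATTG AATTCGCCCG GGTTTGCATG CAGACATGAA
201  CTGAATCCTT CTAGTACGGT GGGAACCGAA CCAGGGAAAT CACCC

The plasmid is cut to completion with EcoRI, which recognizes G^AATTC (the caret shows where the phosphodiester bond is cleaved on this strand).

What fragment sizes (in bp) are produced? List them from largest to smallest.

EcoRI sites (GAATTC) start at positions 46, 53, 130, 170.
EcoRI cuts after the first base of each site, so after positions 46, 53, 130, 170.
Circular molecule, 4 cuts → 4 fragments:
  47–53 → 7 bp
  54–130 → 77 bp
  131–170 → 40 bp
  171–245 then 1–46 → 75 + 46 = 121 bp
Sorted largest to smallest: 121, 77, 40, 7 bp.

121, 77, 40, 7 bp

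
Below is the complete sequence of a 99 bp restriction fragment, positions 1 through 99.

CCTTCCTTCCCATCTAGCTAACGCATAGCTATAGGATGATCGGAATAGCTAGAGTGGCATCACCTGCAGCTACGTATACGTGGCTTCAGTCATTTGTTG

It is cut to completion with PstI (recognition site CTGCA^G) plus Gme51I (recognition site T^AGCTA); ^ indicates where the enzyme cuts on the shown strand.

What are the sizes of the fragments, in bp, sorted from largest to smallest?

31, 22, 20, 15, 11 bp

The PstI site (CTGCAG) starts at position 64.
PstI cuts after base 5 of each site (before the last base), so after position 68.
Gme51I sites (TAGCTA) start at positions 15, 26, 46.
Gme51I cuts after the first base of each site, so after positions 15, 26, 46.
Combined cut positions: 15, 26, 46, 68.
Linear molecule, 4 cuts → 5 fragments:
  1–15 → 15 bp
  16–26 → 11 bp
  27–46 → 20 bp
  47–68 → 22 bp
  69–99 → 31 bp
Sorted largest to smallest: 31, 22, 20, 15, 11 bp.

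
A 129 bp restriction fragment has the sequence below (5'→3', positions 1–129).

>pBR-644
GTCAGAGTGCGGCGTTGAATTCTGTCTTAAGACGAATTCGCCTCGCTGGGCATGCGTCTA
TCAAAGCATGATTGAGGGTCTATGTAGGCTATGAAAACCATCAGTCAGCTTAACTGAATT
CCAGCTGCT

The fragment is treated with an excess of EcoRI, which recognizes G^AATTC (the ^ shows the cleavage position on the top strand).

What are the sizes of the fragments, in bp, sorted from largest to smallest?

EcoRI sites (GAATTC) start at positions 17, 34, 116.
EcoRI cuts after the first base of each site, so after positions 17, 34, 116.
Linear molecule, 3 cuts → 4 fragments:
  1–17 → 17 bp
  18–34 → 17 bp
  35–116 → 82 bp
  117–129 → 13 bp
Sorted largest to smallest: 82, 17, 17, 13 bp.

82, 17, 17, 13 bp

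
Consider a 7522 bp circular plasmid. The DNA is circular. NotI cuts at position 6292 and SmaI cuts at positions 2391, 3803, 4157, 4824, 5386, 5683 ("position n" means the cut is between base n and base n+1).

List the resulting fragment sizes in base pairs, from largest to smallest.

3621, 1412, 667, 609, 562, 354, 297 bp

Combined cut positions (sorted): 2391, 3803, 4157, 4824, 5386, 5683, 6292.
Circular molecule, 7 cuts → 7 fragments:
  3803 − 2391 = 1412 bp
  4157 − 3803 = 354 bp
  4824 − 4157 = 667 bp
  5386 − 4824 = 562 bp
  5683 − 5386 = 297 bp
  6292 − 5683 = 609 bp
  wrap: 7522 − 6292 + 2391 = 3621 bp
Sorted largest to smallest: 3621, 1412, 667, 609, 562, 354, 297 bp.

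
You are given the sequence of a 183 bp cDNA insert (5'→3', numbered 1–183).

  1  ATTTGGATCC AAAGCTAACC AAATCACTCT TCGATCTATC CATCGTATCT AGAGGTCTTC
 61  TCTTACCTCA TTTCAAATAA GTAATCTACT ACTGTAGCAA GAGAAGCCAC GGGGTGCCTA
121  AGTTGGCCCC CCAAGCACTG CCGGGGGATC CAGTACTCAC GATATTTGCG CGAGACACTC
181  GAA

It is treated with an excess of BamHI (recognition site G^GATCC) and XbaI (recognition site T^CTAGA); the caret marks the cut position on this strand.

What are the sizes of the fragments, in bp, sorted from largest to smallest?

98, 43, 37, 5 bp

BamHI sites (GGATCC) start at positions 5, 146.
BamHI cuts after the first base of each site, so after positions 5, 146.
The XbaI site (TCTAGA) starts at position 48.
XbaI cuts after the first base of each site, so after position 48.
Combined cut positions: 5, 48, 146.
Linear molecule, 3 cuts → 4 fragments:
  1–5 → 5 bp
  6–48 → 43 bp
  49–146 → 98 bp
  147–183 → 37 bp
Sorted largest to smallest: 98, 43, 37, 5 bp.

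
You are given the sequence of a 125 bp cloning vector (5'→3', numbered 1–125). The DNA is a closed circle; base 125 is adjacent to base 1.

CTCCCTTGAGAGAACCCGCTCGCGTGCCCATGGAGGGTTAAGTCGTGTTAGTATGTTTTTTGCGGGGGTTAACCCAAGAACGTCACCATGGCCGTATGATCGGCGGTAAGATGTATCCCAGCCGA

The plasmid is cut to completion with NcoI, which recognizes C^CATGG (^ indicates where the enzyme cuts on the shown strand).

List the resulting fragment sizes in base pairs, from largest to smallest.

NcoI sites (CCATGG) start at positions 28, 86.
NcoI cuts after the first base of each site, so after positions 28, 86.
Circular molecule, 2 cuts → 2 fragments:
  29–86 → 58 bp
  87–125 then 1–28 → 39 + 28 = 67 bp
Sorted largest to smallest: 67, 58 bp.

67, 58 bp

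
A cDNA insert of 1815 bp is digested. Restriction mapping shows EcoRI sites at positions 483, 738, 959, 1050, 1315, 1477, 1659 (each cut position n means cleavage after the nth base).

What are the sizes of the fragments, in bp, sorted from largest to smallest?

Linear molecule, 7 cuts → 8 fragments:
  483 − 0 = 483 bp
  738 − 483 = 255 bp
  959 − 738 = 221 bp
  1050 − 959 = 91 bp
  1315 − 1050 = 265 bp
  1477 − 1315 = 162 bp
  1659 − 1477 = 182 bp
  1815 − 1659 = 156 bp
Sorted largest to smallest: 483, 265, 255, 221, 182, 162, 156, 91 bp.

483, 265, 255, 221, 182, 162, 156, 91 bp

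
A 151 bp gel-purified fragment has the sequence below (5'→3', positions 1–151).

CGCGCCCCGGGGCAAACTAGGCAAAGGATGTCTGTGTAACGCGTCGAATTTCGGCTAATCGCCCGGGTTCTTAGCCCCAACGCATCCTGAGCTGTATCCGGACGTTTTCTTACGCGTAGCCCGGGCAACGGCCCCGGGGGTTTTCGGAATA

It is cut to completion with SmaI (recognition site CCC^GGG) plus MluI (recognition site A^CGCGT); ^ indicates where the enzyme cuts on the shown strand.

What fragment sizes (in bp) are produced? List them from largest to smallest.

SmaI sites (CCCGGG) start at positions 6, 62, 120, 133.
SmaI cuts after base 3 of each site, so after positions 8, 64, 122, 135.
MluI sites (ACGCGT) start at positions 39, 112.
MluI cuts after the first base of each site, so after positions 39, 112.
Combined cut positions: 8, 39, 64, 112, 122, 135.
Linear molecule, 6 cuts → 7 fragments:
  1–8 → 8 bp
  9–39 → 31 bp
  40–64 → 25 bp
  65–112 → 48 bp
  113–122 → 10 bp
  123–135 → 13 bp
  136–151 → 16 bp
Sorted largest to smallest: 48, 31, 25, 16, 13, 10, 8 bp.

48, 31, 25, 16, 13, 10, 8 bp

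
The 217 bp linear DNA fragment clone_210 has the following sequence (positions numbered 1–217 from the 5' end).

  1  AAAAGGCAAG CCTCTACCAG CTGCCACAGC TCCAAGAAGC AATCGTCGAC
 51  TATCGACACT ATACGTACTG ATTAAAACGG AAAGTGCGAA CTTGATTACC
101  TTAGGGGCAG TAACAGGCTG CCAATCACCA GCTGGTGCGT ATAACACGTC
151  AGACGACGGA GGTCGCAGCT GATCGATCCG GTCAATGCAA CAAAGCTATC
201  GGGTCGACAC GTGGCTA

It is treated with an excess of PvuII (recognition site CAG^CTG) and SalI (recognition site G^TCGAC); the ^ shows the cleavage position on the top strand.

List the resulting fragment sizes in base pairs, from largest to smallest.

PvuII sites (CAGCTG) start at positions 18, 129, 166.
PvuII cuts after base 3 of each site, so after positions 20, 131, 168.
SalI sites (GTCGAC) start at positions 45, 203.
SalI cuts after the first base of each site, so after positions 45, 203.
Combined cut positions: 20, 45, 131, 168, 203.
Linear molecule, 5 cuts → 6 fragments:
  1–20 → 20 bp
  21–45 → 25 bp
  46–131 → 86 bp
  132–168 → 37 bp
  169–203 → 35 bp
  204–217 → 14 bp
Sorted largest to smallest: 86, 37, 35, 25, 20, 14 bp.

86, 37, 35, 25, 20, 14 bp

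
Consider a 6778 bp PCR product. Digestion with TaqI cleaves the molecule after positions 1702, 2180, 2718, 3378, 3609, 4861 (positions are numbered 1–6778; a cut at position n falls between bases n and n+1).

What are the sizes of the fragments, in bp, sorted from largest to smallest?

Linear molecule, 6 cuts → 7 fragments:
  1702 − 0 = 1702 bp
  2180 − 1702 = 478 bp
  2718 − 2180 = 538 bp
  3378 − 2718 = 660 bp
  3609 − 3378 = 231 bp
  4861 − 3609 = 1252 bp
  6778 − 4861 = 1917 bp
Sorted largest to smallest: 1917, 1702, 1252, 660, 538, 478, 231 bp.

1917, 1702, 1252, 660, 538, 478, 231 bp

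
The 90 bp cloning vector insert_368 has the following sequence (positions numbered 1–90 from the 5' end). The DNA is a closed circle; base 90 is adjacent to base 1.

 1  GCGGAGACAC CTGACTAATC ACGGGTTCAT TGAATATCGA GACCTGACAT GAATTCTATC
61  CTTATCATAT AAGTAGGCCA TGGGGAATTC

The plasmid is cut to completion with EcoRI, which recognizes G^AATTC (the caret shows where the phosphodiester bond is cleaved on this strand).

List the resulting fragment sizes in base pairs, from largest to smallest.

EcoRI sites (GAATTC) start at positions 51, 85.
EcoRI cuts after the first base of each site, so after positions 51, 85.
Circular molecule, 2 cuts → 2 fragments:
  52–85 → 34 bp
  86–90 then 1–51 → 5 + 51 = 56 bp
Sorted largest to smallest: 56, 34 bp.

56, 34 bp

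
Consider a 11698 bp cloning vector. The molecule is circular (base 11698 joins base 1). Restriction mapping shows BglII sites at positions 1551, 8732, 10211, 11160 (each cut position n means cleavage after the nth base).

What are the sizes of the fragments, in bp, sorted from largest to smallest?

Circular molecule, 4 cuts → 4 fragments:
  8732 − 1551 = 7181 bp
  10211 − 8732 = 1479 bp
  11160 − 10211 = 949 bp
  wrap: 11698 − 11160 + 1551 = 2089 bp
Sorted largest to smallest: 7181, 2089, 1479, 949 bp.

7181, 2089, 1479, 949 bp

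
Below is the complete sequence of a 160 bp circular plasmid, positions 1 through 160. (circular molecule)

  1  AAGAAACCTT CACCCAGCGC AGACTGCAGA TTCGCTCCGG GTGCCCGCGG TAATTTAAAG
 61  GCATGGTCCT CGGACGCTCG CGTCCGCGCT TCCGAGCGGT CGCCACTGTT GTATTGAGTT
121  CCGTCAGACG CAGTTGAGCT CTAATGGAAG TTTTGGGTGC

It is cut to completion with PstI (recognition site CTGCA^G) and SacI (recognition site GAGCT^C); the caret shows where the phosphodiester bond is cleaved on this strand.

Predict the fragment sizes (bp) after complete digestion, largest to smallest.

112, 48 bp

The PstI site (CTGCAG) starts at position 24.
PstI cuts after base 5 of each site (before the last base), so after position 28.
The SacI site (GAGCTC) starts at position 136.
SacI cuts after base 5 of each site (before the last base), so after position 140.
Combined cut positions: 28, 140.
Circular molecule, 2 cuts → 2 fragments:
  29–140 → 112 bp
  141–160 then 1–28 → 20 + 28 = 48 bp
Sorted largest to smallest: 112, 48 bp.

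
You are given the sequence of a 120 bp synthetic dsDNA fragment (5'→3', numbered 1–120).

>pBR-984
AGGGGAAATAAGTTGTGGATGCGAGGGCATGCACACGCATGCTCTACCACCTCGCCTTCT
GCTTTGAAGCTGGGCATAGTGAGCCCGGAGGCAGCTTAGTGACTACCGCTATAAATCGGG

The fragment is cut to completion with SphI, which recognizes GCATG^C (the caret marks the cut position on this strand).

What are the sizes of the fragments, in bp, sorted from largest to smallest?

79, 31, 10 bp

SphI sites (GCATGC) start at positions 27, 37.
SphI cuts after base 5 of each site (before the last base), so after positions 31, 41.
Linear molecule, 2 cuts → 3 fragments:
  1–31 → 31 bp
  32–41 → 10 bp
  42–120 → 79 bp
Sorted largest to smallest: 79, 31, 10 bp.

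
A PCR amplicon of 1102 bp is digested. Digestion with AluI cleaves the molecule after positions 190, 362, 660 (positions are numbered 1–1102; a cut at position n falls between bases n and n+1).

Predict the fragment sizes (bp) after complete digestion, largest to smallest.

442, 298, 190, 172 bp

Linear molecule, 3 cuts → 4 fragments:
  190 − 0 = 190 bp
  362 − 190 = 172 bp
  660 − 362 = 298 bp
  1102 − 660 = 442 bp
Sorted largest to smallest: 442, 298, 190, 172 bp.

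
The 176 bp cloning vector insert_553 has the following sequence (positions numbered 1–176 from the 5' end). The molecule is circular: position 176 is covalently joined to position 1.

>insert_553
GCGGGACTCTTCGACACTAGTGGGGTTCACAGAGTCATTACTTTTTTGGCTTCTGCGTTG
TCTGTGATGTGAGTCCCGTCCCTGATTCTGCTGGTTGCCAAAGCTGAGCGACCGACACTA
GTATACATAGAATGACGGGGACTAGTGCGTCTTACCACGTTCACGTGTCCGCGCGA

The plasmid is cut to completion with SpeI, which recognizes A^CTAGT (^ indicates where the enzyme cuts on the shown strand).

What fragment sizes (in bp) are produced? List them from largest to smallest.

SpeI sites (ACTAGT) start at positions 16, 117, 141.
SpeI cuts after the first base of each site, so after positions 16, 117, 141.
Circular molecule, 3 cuts → 3 fragments:
  17–117 → 101 bp
  118–141 → 24 bp
  142–176 then 1–16 → 35 + 16 = 51 bp
Sorted largest to smallest: 101, 51, 24 bp.

101, 51, 24 bp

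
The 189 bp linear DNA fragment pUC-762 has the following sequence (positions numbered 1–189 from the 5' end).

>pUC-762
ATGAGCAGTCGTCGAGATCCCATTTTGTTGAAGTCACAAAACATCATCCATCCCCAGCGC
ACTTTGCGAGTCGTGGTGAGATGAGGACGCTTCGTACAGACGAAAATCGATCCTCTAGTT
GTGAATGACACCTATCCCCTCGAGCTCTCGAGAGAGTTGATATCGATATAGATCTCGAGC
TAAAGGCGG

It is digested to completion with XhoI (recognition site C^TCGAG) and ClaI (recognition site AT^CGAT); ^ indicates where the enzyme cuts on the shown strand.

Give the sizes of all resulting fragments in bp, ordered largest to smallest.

107, 32, 16, 15, 11, 8 bp

XhoI sites (CTCGAG) start at positions 139, 147, 174.
XhoI cuts after the first base of each site, so after positions 139, 147, 174.
ClaI sites (ATCGAT) start at positions 106, 162.
ClaI cuts after base 2 of each site, so after positions 107, 163.
Combined cut positions: 107, 139, 147, 163, 174.
Linear molecule, 5 cuts → 6 fragments:
  1–107 → 107 bp
  108–139 → 32 bp
  140–147 → 8 bp
  148–163 → 16 bp
  164–174 → 11 bp
  175–189 → 15 bp
Sorted largest to smallest: 107, 32, 16, 15, 11, 8 bp.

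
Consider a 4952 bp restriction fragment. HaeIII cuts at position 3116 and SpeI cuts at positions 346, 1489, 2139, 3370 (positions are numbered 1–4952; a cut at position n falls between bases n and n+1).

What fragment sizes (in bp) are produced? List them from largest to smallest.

1582, 1143, 977, 650, 346, 254 bp

Combined cut positions (sorted): 346, 1489, 2139, 3116, 3370.
Linear molecule, 5 cuts → 6 fragments:
  346 − 0 = 346 bp
  1489 − 346 = 1143 bp
  2139 − 1489 = 650 bp
  3116 − 2139 = 977 bp
  3370 − 3116 = 254 bp
  4952 − 3370 = 1582 bp
Sorted largest to smallest: 1582, 1143, 977, 650, 346, 254 bp.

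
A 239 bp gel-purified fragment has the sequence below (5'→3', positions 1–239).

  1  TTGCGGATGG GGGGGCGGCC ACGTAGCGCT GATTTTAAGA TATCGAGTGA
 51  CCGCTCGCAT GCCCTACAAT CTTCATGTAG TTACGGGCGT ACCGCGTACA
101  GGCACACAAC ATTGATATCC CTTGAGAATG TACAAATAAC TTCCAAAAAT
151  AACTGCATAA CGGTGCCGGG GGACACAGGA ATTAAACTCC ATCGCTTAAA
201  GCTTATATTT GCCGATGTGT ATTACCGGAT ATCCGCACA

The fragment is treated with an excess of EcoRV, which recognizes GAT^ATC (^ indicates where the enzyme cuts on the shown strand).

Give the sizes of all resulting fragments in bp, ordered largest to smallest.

114, 75, 41, 9 bp

EcoRV sites (GATATC) start at positions 39, 114, 228.
EcoRV cuts after base 3 of each site, so after positions 41, 116, 230.
Linear molecule, 3 cuts → 4 fragments:
  1–41 → 41 bp
  42–116 → 75 bp
  117–230 → 114 bp
  231–239 → 9 bp
Sorted largest to smallest: 114, 75, 41, 9 bp.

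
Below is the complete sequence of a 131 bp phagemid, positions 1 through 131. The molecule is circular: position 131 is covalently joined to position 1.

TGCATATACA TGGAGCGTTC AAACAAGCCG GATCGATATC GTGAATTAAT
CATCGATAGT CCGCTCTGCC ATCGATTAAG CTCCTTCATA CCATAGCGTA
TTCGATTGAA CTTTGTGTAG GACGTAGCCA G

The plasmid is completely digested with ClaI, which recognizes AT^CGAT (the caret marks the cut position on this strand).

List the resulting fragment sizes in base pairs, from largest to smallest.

ClaI sites (ATCGAT) start at positions 32, 52, 71.
ClaI cuts after base 2 of each site, so after positions 33, 53, 72.
Circular molecule, 3 cuts → 3 fragments:
  34–53 → 20 bp
  54–72 → 19 bp
  73–131 then 1–33 → 59 + 33 = 92 bp
Sorted largest to smallest: 92, 20, 19 bp.

92, 20, 19 bp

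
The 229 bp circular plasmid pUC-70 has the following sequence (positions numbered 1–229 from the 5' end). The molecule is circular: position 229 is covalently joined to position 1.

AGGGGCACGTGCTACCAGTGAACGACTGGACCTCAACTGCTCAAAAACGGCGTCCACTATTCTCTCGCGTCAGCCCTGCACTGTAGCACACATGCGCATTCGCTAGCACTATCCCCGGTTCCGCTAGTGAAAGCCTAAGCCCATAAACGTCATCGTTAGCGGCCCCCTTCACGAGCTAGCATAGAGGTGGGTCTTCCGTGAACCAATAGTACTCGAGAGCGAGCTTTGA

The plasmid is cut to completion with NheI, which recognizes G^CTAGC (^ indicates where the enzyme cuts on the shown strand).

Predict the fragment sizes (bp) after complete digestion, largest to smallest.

NheI sites (GCTAGC) start at positions 102, 175.
NheI cuts after the first base of each site, so after positions 102, 175.
Circular molecule, 2 cuts → 2 fragments:
  103–175 → 73 bp
  176–229 then 1–102 → 54 + 102 = 156 bp
Sorted largest to smallest: 156, 73 bp.

156, 73 bp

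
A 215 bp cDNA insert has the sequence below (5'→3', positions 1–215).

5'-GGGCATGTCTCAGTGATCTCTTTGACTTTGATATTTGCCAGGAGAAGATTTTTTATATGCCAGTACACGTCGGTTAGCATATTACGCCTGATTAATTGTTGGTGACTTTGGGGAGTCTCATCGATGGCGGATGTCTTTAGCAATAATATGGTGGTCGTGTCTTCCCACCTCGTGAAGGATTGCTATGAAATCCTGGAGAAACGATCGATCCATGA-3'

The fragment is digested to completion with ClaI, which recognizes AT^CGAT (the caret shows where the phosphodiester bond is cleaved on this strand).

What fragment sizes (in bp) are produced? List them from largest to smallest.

121, 84, 10 bp

ClaI sites (ATCGAT) start at positions 120, 204.
ClaI cuts after base 2 of each site, so after positions 121, 205.
Linear molecule, 2 cuts → 3 fragments:
  1–121 → 121 bp
  122–205 → 84 bp
  206–215 → 10 bp
Sorted largest to smallest: 121, 84, 10 bp.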